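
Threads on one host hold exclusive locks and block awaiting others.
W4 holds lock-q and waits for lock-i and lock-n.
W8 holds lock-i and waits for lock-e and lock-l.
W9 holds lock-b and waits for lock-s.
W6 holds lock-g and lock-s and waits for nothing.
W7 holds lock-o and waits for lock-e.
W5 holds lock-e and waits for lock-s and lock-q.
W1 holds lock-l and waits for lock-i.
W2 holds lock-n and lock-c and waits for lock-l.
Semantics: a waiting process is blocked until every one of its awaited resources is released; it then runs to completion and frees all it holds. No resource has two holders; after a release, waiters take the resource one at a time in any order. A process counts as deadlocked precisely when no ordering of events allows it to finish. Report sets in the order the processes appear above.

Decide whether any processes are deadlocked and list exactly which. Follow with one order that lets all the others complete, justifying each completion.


Deadlocked: W4, W8, W7, W5, W1 and W2.
Key observation: the knot is the closed ring of waits W4 -> W8 -> W5 -> W4; W1 and W2 are caught in further circular waits and W7 waits into the deadlock from upstream.
The rest can finish in the order W6, W9.
Step-by-step check:
  W6: no waits; runs immediately, freeing lock-g and lock-s
  run W9 (all its waits — lock-s — are resolved); releases lock-b


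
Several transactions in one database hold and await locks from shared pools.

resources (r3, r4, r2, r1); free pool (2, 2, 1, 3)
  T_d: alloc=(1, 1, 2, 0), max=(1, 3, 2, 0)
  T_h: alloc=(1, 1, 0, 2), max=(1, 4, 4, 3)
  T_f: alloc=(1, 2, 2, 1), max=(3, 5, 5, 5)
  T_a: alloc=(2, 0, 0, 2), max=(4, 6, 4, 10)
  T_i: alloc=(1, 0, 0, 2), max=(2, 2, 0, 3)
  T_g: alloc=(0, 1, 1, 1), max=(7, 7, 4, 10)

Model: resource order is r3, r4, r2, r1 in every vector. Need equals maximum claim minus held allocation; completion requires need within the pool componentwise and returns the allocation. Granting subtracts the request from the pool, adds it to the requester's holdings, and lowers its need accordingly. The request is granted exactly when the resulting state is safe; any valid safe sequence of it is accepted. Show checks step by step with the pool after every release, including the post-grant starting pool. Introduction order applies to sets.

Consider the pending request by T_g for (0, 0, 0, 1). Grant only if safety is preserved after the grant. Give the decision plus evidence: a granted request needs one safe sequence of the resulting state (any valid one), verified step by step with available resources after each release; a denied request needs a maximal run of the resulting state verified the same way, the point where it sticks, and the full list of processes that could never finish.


DENY. Granting would leave the state unsafe.
Key observation: even finishing T_d, T_i, T_f, T_h leaves just (6, 6, 5, 7) free — too little r1 for any of the remaining processes.
After a pretend grant, a maximal execution: T_d, T_i, T_f, T_h — then nothing else fits. Verifying each step:
  pool = (2, 2, 1, 2)
  run T_d (needs (0, 2, 0, 0), free (2, 2, 1, 2)); after release of (1, 1, 2, 0) the pool is (3, 3, 3, 2)
  run T_i (needs (1, 2, 0, 1), free (3, 3, 3, 2)); after release of (1, 0, 0, 2) the pool is (4, 3, 3, 4)
  run T_f (needs (2, 3, 3, 4), free (4, 3, 3, 4)); after release of (1, 2, 2, 1) the pool is (5, 5, 5, 5)
  run T_h (needs (0, 3, 4, 1), free (5, 5, 5, 5)); after release of (1, 1, 0, 2) the pool is (6, 6, 5, 7)
  blocked: T_a wants (2, 6, 4, 8), pool (6, 6, 5, 7) — not enough r1
  blocked: T_g wants (7, 6, 3, 8), pool (6, 6, 5, 7) — not enough r3 and r1
Post-grant, the permanently blocked set is T_a and T_g.


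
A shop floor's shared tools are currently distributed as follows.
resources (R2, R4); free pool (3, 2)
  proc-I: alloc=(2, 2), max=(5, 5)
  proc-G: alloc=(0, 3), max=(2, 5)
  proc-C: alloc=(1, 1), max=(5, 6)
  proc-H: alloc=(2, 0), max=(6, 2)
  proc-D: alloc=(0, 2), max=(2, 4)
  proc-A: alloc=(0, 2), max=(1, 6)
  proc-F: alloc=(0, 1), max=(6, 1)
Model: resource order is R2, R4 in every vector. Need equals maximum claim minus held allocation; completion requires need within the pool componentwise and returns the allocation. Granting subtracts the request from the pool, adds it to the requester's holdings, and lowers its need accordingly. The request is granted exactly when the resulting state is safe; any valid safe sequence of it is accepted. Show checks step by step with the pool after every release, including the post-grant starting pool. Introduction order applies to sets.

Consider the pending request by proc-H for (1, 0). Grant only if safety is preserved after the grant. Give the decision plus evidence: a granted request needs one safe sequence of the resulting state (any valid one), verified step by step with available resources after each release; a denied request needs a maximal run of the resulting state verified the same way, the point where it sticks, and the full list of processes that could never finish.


DENY — the pretend-granted state is unsafe.
Key observation: no order helps: past proc-G, proc-A, proc-D, the free pool tops out at (2, 9), below what each blocked process needs in R2.
Pretend the grant happened; the run proc-G, proc-A, proc-D goes as far as possible. Check, step by step:
  pool = (2, 2)
  proc-G needs (2, 2) <= (2, 2) -> finishes; pool += (0, 3) = (2, 5)
  proc-A needs (1, 4) <= (2, 5) -> finishes; pool += (0, 2) = (2, 7)
  proc-D needs (2, 2) <= (2, 7) -> finishes; pool += (0, 2) = (2, 9)
  proc-I still needs (3, 3) but only (2, 9) is free — short on R2
  proc-C still needs (4, 5) but only (2, 9) is free — short on R2
  proc-H still needs (3, 2) but only (2, 9) is free — short on R2
  proc-F still needs (6, 0) but only (2, 9) is free — short on R2
Had the request been granted, proc-I, proc-C, proc-H and proc-F could never finish.


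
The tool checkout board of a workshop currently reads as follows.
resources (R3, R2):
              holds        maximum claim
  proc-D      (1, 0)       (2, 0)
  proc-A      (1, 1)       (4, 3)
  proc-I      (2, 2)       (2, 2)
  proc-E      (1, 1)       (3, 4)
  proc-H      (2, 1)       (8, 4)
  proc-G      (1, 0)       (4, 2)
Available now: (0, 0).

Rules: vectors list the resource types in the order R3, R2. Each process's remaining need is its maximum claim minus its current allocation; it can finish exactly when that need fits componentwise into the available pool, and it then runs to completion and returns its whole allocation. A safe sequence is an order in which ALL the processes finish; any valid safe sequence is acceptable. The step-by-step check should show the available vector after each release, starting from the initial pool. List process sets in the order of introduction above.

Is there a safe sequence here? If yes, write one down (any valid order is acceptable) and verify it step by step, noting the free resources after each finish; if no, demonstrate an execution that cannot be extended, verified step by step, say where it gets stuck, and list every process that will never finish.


The state is SAFE; one workable sequence: proc-I, proc-D, proc-A, proc-E, proc-G, proc-H.
Key observation: at proc-A the run first touches a limit — (3, 2) against (3, 2), exact on a resource it actually requests.
Check, step by step:
  pool = (0, 0)
  proc-I: need (0, 0) fits (0, 0); releases (2, 2), pool now (2, 2)
  proc-D: need (1, 0) fits (2, 2); releases (1, 0), pool now (3, 2)
  proc-A: need (3, 2) fits (3, 2); releases (1, 1), pool now (4, 3)
  proc-E: need (2, 3) fits (4, 3); releases (1, 1), pool now (5, 4)
  proc-G: need (3, 2) fits (5, 4); releases (1, 0), pool now (6, 4)
  proc-H: need (6, 3) fits (6, 4); releases (2, 1), pool now (8, 5)


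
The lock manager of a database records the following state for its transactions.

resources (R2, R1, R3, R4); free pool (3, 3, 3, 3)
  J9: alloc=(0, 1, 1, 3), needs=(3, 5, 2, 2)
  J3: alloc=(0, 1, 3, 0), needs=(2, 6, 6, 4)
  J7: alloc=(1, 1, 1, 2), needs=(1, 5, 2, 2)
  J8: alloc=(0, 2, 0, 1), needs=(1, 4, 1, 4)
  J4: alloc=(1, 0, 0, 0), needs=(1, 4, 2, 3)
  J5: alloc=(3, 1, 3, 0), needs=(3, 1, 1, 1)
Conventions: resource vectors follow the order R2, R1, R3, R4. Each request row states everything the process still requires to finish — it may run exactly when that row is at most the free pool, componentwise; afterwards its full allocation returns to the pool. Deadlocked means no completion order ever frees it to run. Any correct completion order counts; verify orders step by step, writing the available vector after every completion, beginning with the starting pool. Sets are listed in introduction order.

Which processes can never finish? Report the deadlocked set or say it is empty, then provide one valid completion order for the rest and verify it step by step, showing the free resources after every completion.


Deadlocked set: J9, J3, J7 and J8.
Key observation: after J5, J4 the pool peaks at (7, 4, 6, 3), and each blocked process is short somewhere: J9 on R1; J3 on R1, R4; J7 on R1; J8 on R4.
The rest can finish in the order J5, J4. Step-by-step check:
  pool = (3, 3, 3, 3)
  run J5 (needs (3, 1, 1, 1), free (3, 3, 3, 3)); after release of (3, 1, 3, 0) the pool is (6, 4, 6, 3)
  run J4 (needs (1, 4, 2, 3), free (6, 4, 6, 3)); after release of (1, 0, 0, 0) the pool is (7, 4, 6, 3)
The stuck group stays short no matter what:
  J9 still needs (3, 5, 2, 2) but only (7, 4, 6, 3) is free — short on R1
  J3 still needs (2, 6, 6, 4) but only (7, 4, 6, 3) is free — short on R1 and R4
  J7 still needs (1, 5, 2, 2) but only (7, 4, 6, 3) is free — short on R1
  J8 still needs (1, 4, 1, 4) but only (7, 4, 6, 3) is free — short on R4


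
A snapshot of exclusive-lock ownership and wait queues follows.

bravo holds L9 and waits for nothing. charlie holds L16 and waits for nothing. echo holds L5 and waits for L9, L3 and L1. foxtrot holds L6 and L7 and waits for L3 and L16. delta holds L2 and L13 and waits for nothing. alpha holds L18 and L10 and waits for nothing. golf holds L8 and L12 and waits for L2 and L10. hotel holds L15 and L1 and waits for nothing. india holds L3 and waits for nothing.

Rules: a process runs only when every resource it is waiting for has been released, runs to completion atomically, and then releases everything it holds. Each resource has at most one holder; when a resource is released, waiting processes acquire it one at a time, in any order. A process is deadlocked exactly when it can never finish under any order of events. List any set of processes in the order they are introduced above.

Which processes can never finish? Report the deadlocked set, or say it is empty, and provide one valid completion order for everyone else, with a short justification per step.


No process is deadlocked.
Key observation: there is no circular wait here — follow any chain and it reaches a process that is free to run now.
A valid finishing order for the others: hotel, charlie, india, delta, alpha, bravo, echo, golf, foxtrot.
Step-by-step check:
  hotel: no waits; runs immediately, freeing L15 and L1
  charlie: no waits; runs immediately, freeing L16
  india: no waits; runs immediately, freeing L3
  delta: no waits; runs immediately, freeing L2 and L13
  alpha: no waits; runs immediately, freeing L18 and L10
  bravo: no waits; runs immediately, freeing L9
  run echo (all its waits — L9, L3 and L1 — are resolved); releases L5
  run golf (all its waits — L2 and L10 — are resolved); releases L8 and L12
  run foxtrot (all its waits — L3 and L16 — are resolved); releases L6 and L7


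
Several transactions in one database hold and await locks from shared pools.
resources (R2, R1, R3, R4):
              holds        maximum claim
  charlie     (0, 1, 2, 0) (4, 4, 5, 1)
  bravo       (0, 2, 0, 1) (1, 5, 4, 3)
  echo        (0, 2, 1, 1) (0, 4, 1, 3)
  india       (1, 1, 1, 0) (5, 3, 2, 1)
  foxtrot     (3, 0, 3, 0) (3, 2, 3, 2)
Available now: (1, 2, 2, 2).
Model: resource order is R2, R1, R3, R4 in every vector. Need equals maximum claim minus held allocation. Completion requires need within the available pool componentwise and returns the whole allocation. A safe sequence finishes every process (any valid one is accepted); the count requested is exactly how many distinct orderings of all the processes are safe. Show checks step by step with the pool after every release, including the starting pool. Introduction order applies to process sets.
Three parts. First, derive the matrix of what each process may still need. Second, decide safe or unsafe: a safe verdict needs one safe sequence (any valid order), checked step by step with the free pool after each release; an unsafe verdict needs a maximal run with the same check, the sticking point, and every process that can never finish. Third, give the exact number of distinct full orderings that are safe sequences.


(1) Need matrix, components ordered R2, R1, R3, R4:
  charlie: (4, 3, 3, 1)
  bravo: (1, 3, 4, 2)
  echo: (0, 2, 0, 2)
  india: (4, 2, 1, 1)
  foxtrot: (0, 2, 0, 2)
(2) SAFE — a valid safe sequence is foxtrot, india, charlie, bravo, echo.
Key observation: foxtrot marks the first exact bind of the order: its need (0, 2, 0, 2) fits the free (1, 2, 2, 2) with zero slack on a requested resource.
Check, step by step:
  pool = (1, 2, 2, 2)
  foxtrot: need (0, 2, 0, 2) fits (1, 2, 2, 2); releases (3, 0, 3, 0), pool now (4, 2, 5, 2)
  india: need (4, 2, 1, 1) fits (4, 2, 5, 2); releases (1, 1, 1, 0), pool now (5, 3, 6, 2)
  charlie: need (4, 3, 3, 1) fits (5, 3, 6, 2); releases (0, 1, 2, 0), pool now (5, 4, 8, 2)
  bravo: need (1, 3, 4, 2) fits (5, 4, 8, 2); releases (0, 2, 0, 1), pool now (5, 6, 8, 3)
  echo: need (0, 2, 0, 2) fits (5, 6, 8, 3); releases (0, 2, 1, 1), pool now (5, 8, 9, 4)
(3) Exactly 18 of the possible complete orderings are safe sequences.


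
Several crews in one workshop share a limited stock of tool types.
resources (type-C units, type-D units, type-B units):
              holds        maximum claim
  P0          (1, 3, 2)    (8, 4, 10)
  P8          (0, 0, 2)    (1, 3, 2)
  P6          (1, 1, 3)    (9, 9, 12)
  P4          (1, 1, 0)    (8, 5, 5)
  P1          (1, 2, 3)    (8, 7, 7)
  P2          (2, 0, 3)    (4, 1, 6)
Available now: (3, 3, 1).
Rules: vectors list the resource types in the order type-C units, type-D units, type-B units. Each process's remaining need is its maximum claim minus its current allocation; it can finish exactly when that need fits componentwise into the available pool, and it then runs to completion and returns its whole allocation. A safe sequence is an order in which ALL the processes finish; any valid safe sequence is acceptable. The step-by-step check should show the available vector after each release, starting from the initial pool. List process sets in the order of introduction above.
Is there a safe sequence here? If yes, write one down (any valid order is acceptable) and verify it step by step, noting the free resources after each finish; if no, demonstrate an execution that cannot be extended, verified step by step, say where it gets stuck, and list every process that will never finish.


UNSAFE.
Key observation: the pool after P8, P2 is (5, 3, 6); every surviving request exceeds it in type-C units, so progress ends there.
The run P8, P2 cannot be extended any further. Verifying each step:
  pool = (3, 3, 1)
  P8: need (1, 3, 0) fits (3, 3, 1); releases (0, 0, 2), pool now (3, 3, 3)
  P2: need (2, 1, 3) fits (3, 3, 3); releases (2, 0, 3), pool now (5, 3, 6)
  P0 still needs (7, 1, 8) but only (5, 3, 6) is free — short on type-C units and type-B units
  P6 still needs (8, 8, 9) but only (5, 3, 6) is free — short on type-C units, type-D units and type-B units
  P4 still needs (7, 4, 5) but only (5, 3, 6) is free — short on type-C units and type-D units
  P1 still needs (7, 5, 4) but only (5, 3, 6) is free — short on type-C units and type-D units
Never able to finish: P0, P6, P4 and P1.


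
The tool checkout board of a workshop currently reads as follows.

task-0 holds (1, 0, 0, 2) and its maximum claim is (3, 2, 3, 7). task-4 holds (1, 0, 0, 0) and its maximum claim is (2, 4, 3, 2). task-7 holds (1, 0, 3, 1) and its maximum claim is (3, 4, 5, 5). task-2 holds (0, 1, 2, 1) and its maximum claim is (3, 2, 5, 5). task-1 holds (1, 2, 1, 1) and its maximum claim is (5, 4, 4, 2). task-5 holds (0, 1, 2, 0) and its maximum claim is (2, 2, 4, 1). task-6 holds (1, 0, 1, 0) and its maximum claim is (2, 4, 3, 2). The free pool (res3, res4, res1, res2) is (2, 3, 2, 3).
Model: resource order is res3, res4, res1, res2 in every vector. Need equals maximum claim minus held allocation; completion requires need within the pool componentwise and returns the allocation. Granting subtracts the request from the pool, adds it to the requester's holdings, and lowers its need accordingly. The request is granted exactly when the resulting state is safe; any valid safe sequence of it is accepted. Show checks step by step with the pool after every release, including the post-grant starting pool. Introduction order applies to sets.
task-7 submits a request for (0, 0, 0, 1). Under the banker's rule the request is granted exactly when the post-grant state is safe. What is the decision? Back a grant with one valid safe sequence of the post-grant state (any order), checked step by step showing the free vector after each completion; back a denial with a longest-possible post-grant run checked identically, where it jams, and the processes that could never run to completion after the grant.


GRANT: granting preserves safety; a valid post-grant sequence is task-5, task-4, task-6, task-1, task-7, task-2, task-0.
Key observation: with (2, 3, 2, 2) left after the transfer, task-5 can run at once — the state stays safe.
Step-by-step check of the post-grant state:
  pool = (2, 3, 2, 2)
  task-5: need (2, 1, 2, 1) fits (2, 3, 2, 2); releases (0, 1, 2, 0), pool now (2, 4, 4, 2)
  task-4: need (1, 4, 3, 2) fits (2, 4, 4, 2); releases (1, 0, 0, 0), pool now (3, 4, 4, 2)
  task-6: need (1, 4, 2, 2) fits (3, 4, 4, 2); releases (1, 0, 1, 0), pool now (4, 4, 5, 2)
  task-1: need (4, 2, 3, 1) fits (4, 4, 5, 2); releases (1, 2, 1, 1), pool now (5, 6, 6, 3)
  task-7: need (2, 4, 2, 3) fits (5, 6, 6, 3); releases (1, 0, 3, 2), pool now (6, 6, 9, 5)
  task-2: need (3, 1, 3, 4) fits (6, 6, 9, 5); releases (0, 1, 2, 1), pool now (6, 7, 11, 6)
  task-0: need (2, 2, 3, 5) fits (6, 7, 11, 6); releases (1, 0, 0, 2), pool now (7, 7, 11, 8)


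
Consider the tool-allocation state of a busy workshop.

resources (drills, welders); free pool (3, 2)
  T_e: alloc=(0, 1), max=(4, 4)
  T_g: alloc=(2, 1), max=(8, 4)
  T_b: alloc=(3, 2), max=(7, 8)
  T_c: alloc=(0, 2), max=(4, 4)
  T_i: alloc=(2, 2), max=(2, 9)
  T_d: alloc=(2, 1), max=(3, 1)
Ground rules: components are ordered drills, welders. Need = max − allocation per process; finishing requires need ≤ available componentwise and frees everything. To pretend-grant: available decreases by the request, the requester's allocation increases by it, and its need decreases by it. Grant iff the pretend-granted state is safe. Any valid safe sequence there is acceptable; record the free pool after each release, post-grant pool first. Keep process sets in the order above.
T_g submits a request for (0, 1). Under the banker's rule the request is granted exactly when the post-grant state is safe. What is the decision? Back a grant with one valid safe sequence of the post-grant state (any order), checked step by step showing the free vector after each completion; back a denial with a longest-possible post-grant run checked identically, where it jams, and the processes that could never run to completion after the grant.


DENY: after the grant no complete ordering would exist.
Key observation: after T_d, T_c, T_e the pool peaks at (5, 5), and each blocked process is short somewhere: T_g on drills; T_b on welders; T_i on welders.
Pretend the grant happened; the run T_d, T_c, T_e goes as far as possible. Check, step by step:
  pool = (3, 1)
  T_d needs (1, 0) <= (3, 1) -> finishes; pool += (2, 1) = (5, 2)
  T_c needs (4, 2) <= (5, 2) -> finishes; pool += (0, 2) = (5, 4)
  T_e needs (4, 3) <= (5, 4) -> finishes; pool += (0, 1) = (5, 5)
  T_g cannot run: need (6, 2) vs free (5, 5) (insufficient drills)
  T_b cannot run: need (4, 6) vs free (5, 5) (insufficient welders)
  T_i cannot run: need (0, 7) vs free (5, 5) (insufficient welders)
Post-grant, the permanently blocked set is T_g, T_b and T_i.


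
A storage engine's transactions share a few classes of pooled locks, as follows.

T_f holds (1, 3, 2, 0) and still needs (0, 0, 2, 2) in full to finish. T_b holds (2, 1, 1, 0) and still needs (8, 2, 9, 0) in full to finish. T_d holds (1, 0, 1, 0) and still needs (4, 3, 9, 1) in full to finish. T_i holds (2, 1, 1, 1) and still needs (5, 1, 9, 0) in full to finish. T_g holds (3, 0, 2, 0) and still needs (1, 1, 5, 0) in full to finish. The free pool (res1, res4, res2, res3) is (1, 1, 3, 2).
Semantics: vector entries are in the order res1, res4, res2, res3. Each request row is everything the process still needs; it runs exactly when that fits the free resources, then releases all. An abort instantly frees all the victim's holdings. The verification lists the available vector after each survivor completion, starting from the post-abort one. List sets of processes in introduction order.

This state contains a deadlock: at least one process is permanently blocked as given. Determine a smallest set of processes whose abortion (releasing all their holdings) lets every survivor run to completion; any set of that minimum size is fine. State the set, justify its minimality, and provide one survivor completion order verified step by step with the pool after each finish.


Abort T_d and T_i.
Key observation: before aborting T_d and T_i, T_b was permanently blocked — no order could ever run it; afterwards it completes at step 3.
No one abort is enough; case by case: T_f alone leaves T_b blocked (short on res1 and res2); T_b alone leaves T_d blocked (short on res2); T_d alone leaves T_b blocked (short on res1 and res2); T_i alone leaves T_b blocked (short on res1 and res2); T_g alone leaves T_b blocked (short on res1 and res2).
One survivor order: T_f, T_g, T_b. Check, step by step (post-abort pool first):
  pool = (4, 2, 5, 3)
  T_f needs (0, 0, 2, 2) <= (4, 2, 5, 3) -> finishes; pool += (1, 3, 2, 0) = (5, 5, 7, 3)
  T_g needs (1, 1, 5, 0) <= (5, 5, 7, 3) -> finishes; pool += (3, 0, 2, 0) = (8, 5, 9, 3)
  T_b needs (8, 2, 9, 0) <= (8, 5, 9, 3) -> finishes; pool += (2, 1, 1, 0) = (10, 6, 10, 3)


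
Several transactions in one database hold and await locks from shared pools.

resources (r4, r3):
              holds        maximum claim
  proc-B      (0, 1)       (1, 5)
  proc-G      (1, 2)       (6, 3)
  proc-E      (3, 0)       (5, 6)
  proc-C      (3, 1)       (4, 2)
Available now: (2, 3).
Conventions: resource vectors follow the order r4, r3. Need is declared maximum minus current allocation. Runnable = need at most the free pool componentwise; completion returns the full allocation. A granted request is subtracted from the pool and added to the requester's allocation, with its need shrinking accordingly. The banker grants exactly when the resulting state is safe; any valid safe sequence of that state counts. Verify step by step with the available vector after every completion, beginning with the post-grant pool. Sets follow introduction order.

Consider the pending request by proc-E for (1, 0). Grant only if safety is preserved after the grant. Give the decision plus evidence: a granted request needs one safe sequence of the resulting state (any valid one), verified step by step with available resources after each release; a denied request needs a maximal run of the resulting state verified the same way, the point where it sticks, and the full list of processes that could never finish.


DENY: after the grant no complete ordering would exist.
Key observation: after proc-C, proc-B the pool peaks at (4, 5), and each blocked process is short somewhere: proc-G on r4; proc-E on r3.
On the post-grant state, proc-C, proc-B is a maximal run — nothing extends it. Check, step by step:
  pool = (1, 3)
  proc-C needs (1, 1) <= (1, 3) -> finishes; pool += (3, 1) = (4, 4)
  proc-B needs (1, 4) <= (4, 4) -> finishes; pool += (0, 1) = (4, 5)
  proc-G still needs (5, 1) but only (4, 5) is free — short on r4
  proc-E still needs (1, 6) but only (4, 5) is free — short on r3
Had the request been granted, proc-G and proc-E could never finish.


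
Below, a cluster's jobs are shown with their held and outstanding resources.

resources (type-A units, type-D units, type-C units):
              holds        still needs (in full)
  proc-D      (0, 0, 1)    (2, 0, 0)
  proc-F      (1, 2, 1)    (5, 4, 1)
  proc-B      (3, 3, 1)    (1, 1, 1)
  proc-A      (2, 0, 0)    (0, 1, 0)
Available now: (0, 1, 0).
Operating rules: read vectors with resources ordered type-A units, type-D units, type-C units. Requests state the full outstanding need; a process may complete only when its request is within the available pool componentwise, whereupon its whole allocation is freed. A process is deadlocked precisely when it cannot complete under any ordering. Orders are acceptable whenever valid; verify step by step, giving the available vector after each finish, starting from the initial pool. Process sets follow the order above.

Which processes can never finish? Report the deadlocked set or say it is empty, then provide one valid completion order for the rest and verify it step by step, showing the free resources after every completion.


No process is deadlocked.
Key observation: proc-A fits the free pool immediately, and its release cascades until everyone finishes.
One completion order for the rest: proc-A, proc-D, proc-B, proc-F. Walking it through:
  pool = (0, 1, 0)
  run proc-A (needs (0, 1, 0), free (0, 1, 0)); after release of (2, 0, 0) the pool is (2, 1, 0)
  run proc-D (needs (2, 0, 0), free (2, 1, 0)); after release of (0, 0, 1) the pool is (2, 1, 1)
  run proc-B (needs (1, 1, 1), free (2, 1, 1)); after release of (3, 3, 1) the pool is (5, 4, 2)
  run proc-F (needs (5, 4, 1), free (5, 4, 2)); after release of (1, 2, 1) the pool is (6, 6, 3)


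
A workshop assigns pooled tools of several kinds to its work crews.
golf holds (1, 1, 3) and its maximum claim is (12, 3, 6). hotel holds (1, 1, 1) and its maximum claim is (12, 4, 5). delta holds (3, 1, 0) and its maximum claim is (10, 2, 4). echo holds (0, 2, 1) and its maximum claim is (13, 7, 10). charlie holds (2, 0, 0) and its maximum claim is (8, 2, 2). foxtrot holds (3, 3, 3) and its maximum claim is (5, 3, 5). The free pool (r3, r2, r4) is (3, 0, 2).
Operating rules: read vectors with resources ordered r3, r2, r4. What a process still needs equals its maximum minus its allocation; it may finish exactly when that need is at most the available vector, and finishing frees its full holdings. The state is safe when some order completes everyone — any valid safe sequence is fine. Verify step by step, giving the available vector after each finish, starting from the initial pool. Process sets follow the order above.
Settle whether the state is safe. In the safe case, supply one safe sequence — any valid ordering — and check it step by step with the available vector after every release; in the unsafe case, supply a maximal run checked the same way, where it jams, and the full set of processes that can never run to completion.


SAFE. One safe sequence: foxtrot, charlie, delta, hotel, golf, echo.
Key observation: at foxtrot the run first touches a limit — (2, 0, 2) against (3, 0, 2), exact on a resource it actually requests.
Step-by-step check:
  pool = (3, 0, 2)
  foxtrot: need (2, 0, 2) fits (3, 0, 2); releases (3, 3, 3), pool now (6, 3, 5)
  charlie: need (6, 2, 2) fits (6, 3, 5); releases (2, 0, 0), pool now (8, 3, 5)
  delta: need (7, 1, 4) fits (8, 3, 5); releases (3, 1, 0), pool now (11, 4, 5)
  hotel: need (11, 3, 4) fits (11, 4, 5); releases (1, 1, 1), pool now (12, 5, 6)
  golf: need (11, 2, 3) fits (12, 5, 6); releases (1, 1, 3), pool now (13, 6, 9)
  echo: need (13, 5, 9) fits (13, 6, 9); releases (0, 2, 1), pool now (13, 8, 10)


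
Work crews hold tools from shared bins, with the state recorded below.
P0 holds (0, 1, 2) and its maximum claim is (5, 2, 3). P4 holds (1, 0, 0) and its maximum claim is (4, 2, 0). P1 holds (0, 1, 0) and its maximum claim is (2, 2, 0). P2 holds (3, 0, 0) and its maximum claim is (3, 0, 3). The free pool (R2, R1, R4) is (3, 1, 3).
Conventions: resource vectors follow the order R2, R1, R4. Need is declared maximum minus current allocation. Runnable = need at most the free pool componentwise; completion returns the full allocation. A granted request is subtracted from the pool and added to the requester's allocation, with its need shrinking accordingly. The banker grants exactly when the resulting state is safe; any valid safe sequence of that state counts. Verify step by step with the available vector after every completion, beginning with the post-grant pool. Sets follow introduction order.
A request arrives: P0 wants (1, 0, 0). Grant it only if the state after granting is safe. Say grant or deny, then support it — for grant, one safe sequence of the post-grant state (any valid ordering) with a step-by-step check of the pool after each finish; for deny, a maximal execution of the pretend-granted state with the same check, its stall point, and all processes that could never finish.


GRANT. The post-grant state is safe; one safe sequence: P2, P0, P4, P1.
Key observation: with (2, 1, 3) left after the transfer, P2 can run at once — the state stays safe.
Step-by-step check of the post-grant state:
  pool = (2, 1, 3)
  P2 needs (0, 0, 3) <= (2, 1, 3) -> finishes; pool += (3, 0, 0) = (5, 1, 3)
  P0 needs (4, 1, 1) <= (5, 1, 3) -> finishes; pool += (1, 1, 2) = (6, 2, 5)
  P4 needs (3, 2, 0) <= (6, 2, 5) -> finishes; pool += (1, 0, 0) = (7, 2, 5)
  P1 needs (2, 1, 0) <= (7, 2, 5) -> finishes; pool += (0, 1, 0) = (7, 3, 5)


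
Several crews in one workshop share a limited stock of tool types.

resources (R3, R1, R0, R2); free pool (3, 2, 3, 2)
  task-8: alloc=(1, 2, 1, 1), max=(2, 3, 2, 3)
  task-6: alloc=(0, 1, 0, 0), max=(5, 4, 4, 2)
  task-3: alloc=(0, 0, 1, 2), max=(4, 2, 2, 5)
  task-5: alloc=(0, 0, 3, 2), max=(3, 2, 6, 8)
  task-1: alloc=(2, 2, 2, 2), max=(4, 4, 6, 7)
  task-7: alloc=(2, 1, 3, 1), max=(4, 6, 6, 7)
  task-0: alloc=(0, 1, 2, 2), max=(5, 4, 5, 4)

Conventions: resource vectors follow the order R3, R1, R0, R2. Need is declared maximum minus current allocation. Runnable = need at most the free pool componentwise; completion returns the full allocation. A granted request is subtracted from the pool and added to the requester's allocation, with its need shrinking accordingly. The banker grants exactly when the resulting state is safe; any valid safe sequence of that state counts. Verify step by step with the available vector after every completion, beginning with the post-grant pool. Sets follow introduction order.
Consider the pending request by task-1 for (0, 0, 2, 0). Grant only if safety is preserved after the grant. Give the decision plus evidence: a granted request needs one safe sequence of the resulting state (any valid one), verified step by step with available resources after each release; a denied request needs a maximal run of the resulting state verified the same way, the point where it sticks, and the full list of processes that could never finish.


GRANT: granting preserves safety; a valid post-grant sequence is task-8, task-3, task-1, task-7, task-0, task-5, task-6.
Key observation: the grant leaves (3, 2, 1, 2) free — enough for task-8, whose release restarts the cascade.
Check on the post-grant state, step by step:
  pool = (3, 2, 1, 2)
  task-8 needs (1, 1, 1, 2) <= (3, 2, 1, 2) -> finishes; pool += (1, 2, 1, 1) = (4, 4, 2, 3)
  task-3 needs (4, 2, 1, 3) <= (4, 4, 2, 3) -> finishes; pool += (0, 0, 1, 2) = (4, 4, 3, 5)
  task-1 needs (2, 2, 2, 5) <= (4, 4, 3, 5) -> finishes; pool += (2, 2, 4, 2) = (6, 6, 7, 7)
  task-7 needs (2, 5, 3, 6) <= (6, 6, 7, 7) -> finishes; pool += (2, 1, 3, 1) = (8, 7, 10, 8)
  task-0 needs (5, 3, 3, 2) <= (8, 7, 10, 8) -> finishes; pool += (0, 1, 2, 2) = (8, 8, 12, 10)
  task-5 needs (3, 2, 3, 6) <= (8, 8, 12, 10) -> finishes; pool += (0, 0, 3, 2) = (8, 8, 15, 12)
  task-6 needs (5, 3, 4, 2) <= (8, 8, 15, 12) -> finishes; pool += (0, 1, 0, 0) = (8, 9, 15, 12)


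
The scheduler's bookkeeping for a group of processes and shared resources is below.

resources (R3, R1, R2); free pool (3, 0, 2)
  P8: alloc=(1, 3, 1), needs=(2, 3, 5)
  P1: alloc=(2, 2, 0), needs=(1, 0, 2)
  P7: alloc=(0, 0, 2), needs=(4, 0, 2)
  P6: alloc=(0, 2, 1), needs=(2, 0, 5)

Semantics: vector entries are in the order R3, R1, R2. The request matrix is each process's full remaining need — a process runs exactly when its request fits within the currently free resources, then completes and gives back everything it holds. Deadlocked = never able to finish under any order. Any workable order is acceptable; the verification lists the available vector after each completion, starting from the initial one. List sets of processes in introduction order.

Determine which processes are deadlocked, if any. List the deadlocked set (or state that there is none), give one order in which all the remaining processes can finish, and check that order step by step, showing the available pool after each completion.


Deadlocked: P8 and P6.
Key observation: the pool after P1, P7 is (5, 2, 4); every surviving request exceeds it in R2, so progress ends there.
A valid finishing order for the others: P1, P7. Verifying each step:
  pool = (3, 0, 2)
  P1 needs (1, 0, 2) <= (3, 0, 2) -> finishes; pool += (2, 2, 0) = (5, 2, 2)
  P7 needs (4, 0, 2) <= (5, 2, 2) -> finishes; pool += (0, 0, 2) = (5, 2, 4)
The stuck group stays short no matter what:
  P8 still needs (2, 3, 5) but only (5, 2, 4) is free — short on R1 and R2
  P6 still needs (2, 0, 5) but only (5, 2, 4) is free — short on R2


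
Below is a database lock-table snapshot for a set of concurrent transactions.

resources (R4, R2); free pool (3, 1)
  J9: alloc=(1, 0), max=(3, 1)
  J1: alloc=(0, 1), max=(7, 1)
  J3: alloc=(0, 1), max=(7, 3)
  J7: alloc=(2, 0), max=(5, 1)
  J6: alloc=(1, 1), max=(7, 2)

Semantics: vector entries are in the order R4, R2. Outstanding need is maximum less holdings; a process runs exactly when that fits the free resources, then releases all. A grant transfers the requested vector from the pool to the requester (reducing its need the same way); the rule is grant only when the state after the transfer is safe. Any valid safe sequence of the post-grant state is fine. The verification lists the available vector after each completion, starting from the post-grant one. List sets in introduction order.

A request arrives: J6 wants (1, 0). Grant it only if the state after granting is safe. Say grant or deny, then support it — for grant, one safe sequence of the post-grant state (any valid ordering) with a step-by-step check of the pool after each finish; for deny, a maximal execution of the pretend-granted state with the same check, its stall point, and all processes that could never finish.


GRANT. The post-grant state is safe; one safe sequence: J9, J7, J6, J1, J3.
Key observation: granting shrinks the pool to (2, 1), yet J9 still fits and the chain goes through.
Verifying the post-grant state step by step:
  pool = (2, 1)
  run J9 (needs (2, 1), free (2, 1)); after release of (1, 0) the pool is (3, 1)
  run J7 (needs (3, 1), free (3, 1)); after release of (2, 0) the pool is (5, 1)
  run J6 (needs (5, 1), free (5, 1)); after release of (2, 1) the pool is (7, 2)
  run J1 (needs (7, 0), free (7, 2)); after release of (0, 1) the pool is (7, 3)
  run J3 (needs (7, 2), free (7, 3)); after release of (0, 1) the pool is (7, 4)


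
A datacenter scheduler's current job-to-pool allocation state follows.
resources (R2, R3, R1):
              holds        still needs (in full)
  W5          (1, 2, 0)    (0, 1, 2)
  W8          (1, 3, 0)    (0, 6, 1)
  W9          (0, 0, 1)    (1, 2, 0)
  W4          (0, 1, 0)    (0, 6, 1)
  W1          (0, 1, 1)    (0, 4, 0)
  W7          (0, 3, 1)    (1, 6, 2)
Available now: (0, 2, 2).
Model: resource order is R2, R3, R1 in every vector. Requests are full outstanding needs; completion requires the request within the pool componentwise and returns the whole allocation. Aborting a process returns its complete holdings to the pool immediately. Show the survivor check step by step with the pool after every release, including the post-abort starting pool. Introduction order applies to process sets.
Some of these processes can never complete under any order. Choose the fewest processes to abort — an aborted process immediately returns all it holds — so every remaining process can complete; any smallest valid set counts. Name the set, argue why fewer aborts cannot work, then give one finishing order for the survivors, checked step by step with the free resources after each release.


Minimum abort set: W4.
Key observation: W8 was stuck for good until W4 gave back (0, 1, 0); in the order shown it finishes at step 4.
No smaller set exists: with zero aborts the deadlock remains.
One survivor order: W5, W1, W9, W8, W7. Step-by-step check (post-abort pool first):
  pool = (0, 3, 2)
  run W5 (needs (0, 1, 2), free (0, 3, 2)); after release of (1, 2, 0) the pool is (1, 5, 2)
  run W1 (needs (0, 4, 0), free (1, 5, 2)); after release of (0, 1, 1) the pool is (1, 6, 3)
  run W9 (needs (1, 2, 0), free (1, 6, 3)); after release of (0, 0, 1) the pool is (1, 6, 4)
  run W8 (needs (0, 6, 1), free (1, 6, 4)); after release of (1, 3, 0) the pool is (2, 9, 4)
  run W7 (needs (1, 6, 2), free (2, 9, 4)); after release of (0, 3, 1) the pool is (2, 12, 5)


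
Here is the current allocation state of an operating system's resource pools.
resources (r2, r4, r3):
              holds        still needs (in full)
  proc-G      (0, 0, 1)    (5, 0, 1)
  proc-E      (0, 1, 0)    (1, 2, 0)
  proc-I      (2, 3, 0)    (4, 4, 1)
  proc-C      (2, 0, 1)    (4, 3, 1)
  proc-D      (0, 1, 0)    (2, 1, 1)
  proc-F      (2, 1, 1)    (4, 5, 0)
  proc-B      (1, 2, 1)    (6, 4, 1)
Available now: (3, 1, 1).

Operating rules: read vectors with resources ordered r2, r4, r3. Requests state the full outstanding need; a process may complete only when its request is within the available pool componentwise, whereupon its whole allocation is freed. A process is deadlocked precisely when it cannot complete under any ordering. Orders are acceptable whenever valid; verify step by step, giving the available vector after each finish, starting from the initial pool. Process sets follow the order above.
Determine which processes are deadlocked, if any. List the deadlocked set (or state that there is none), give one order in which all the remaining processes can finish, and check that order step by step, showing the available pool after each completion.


Deadlocked: proc-G, proc-I, proc-C, proc-F and proc-B.
Key observation: the wall is r2: completing proc-D, proc-E brings the pool only to (3, 3, 1), and all the rest need more.
One completion order for the rest: proc-D, proc-E. Check, step by step:
  pool = (3, 1, 1)
  proc-D: need (2, 1, 1) fits (3, 1, 1); releases (0, 1, 0), pool now (3, 2, 1)
  proc-E: need (1, 2, 0) fits (3, 2, 1); releases (0, 1, 0), pool now (3, 3, 1)
None of the blocked processes ever fits:
  blocked: proc-G wants (5, 0, 1), pool (3, 3, 1) — not enough r2
  blocked: proc-I wants (4, 4, 1), pool (3, 3, 1) — not enough r2 and r4
  blocked: proc-C wants (4, 3, 1), pool (3, 3, 1) — not enough r2
  blocked: proc-F wants (4, 5, 0), pool (3, 3, 1) — not enough r2 and r4
  blocked: proc-B wants (6, 4, 1), pool (3, 3, 1) — not enough r2 and r4


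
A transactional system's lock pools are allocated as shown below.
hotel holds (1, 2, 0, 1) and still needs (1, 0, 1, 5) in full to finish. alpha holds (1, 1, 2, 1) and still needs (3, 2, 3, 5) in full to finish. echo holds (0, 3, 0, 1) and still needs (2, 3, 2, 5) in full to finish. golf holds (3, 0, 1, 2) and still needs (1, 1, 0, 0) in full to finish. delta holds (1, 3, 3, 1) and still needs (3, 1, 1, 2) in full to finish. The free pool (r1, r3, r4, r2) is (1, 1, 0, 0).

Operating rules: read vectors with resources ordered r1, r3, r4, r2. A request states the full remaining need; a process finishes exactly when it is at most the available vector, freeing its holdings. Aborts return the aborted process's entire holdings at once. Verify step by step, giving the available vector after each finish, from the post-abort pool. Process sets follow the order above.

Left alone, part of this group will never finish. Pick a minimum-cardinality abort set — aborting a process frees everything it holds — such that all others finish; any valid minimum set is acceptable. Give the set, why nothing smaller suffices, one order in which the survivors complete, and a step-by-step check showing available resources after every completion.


Minimum abort set: hotel and echo.
Key observation: alpha was stuck for good until hotel and echo gave back (1, 5, 0, 2); in the order shown it finishes at step 3.
Why nothing smaller works — every single abort fails: hotel alone leaves alpha blocked (short on r2); alpha alone leaves hotel blocked (short on r2); echo alone leaves hotel blocked (short on r2); golf alone leaves hotel blocked (short on r2); delta alone leaves hotel blocked (short on r2).
One survivor order: golf, delta, alpha. Verifying each step (post-abort pool first):
  pool = (2, 6, 0, 2)
  golf: need (1, 1, 0, 0) fits (2, 6, 0, 2); releases (3, 0, 1, 2), pool now (5, 6, 1, 4)
  delta: need (3, 1, 1, 2) fits (5, 6, 1, 4); releases (1, 3, 3, 1), pool now (6, 9, 4, 5)
  alpha: need (3, 2, 3, 5) fits (6, 9, 4, 5); releases (1, 1, 2, 1), pool now (7, 10, 6, 6)
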